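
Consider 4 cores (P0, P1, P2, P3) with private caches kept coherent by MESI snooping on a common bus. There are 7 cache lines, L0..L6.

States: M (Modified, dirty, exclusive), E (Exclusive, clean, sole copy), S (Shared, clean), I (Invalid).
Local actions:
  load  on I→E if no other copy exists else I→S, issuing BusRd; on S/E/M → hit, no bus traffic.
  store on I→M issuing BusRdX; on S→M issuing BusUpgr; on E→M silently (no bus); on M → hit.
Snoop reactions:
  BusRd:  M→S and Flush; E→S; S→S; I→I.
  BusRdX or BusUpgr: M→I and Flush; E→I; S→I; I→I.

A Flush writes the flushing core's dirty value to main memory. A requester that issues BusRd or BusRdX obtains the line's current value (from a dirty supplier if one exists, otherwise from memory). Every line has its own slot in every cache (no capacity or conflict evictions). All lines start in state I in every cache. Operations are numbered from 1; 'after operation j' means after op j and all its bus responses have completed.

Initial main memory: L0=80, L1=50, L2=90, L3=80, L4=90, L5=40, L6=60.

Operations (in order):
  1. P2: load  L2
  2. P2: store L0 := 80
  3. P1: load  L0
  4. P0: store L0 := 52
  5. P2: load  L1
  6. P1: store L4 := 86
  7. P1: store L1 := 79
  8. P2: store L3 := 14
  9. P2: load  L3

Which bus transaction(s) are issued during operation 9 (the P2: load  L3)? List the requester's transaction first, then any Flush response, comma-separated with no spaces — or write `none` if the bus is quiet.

1. P2: load  L2  bus=[BusRd]  L2: P0=I P1=I P2=E P3=I  mem[L2]=90
2. P2: store L0 := 80  bus=[BusRdX]  L0: P0=I P1=I P2=M P3=I  mem[L0]=80
3. P1: load  L0  bus=[BusRd,Flush]  L0: P0=I P1=S P2=S P3=I  mem[L0]=80
4. P0: store L0 := 52  bus=[BusRdX]  L0: P0=M P1=I P2=I P3=I  mem[L0]=80
5. P2: load  L1  bus=[BusRd]  L1: P0=I P1=I P2=E P3=I  mem[L1]=50
6. P1: store L4 := 86  bus=[BusRdX]  L4: P0=I P1=M P2=I P3=I  mem[L4]=90
7. P1: store L1 := 79  bus=[BusRdX]  L1: P0=I P1=M P2=I P3=I  mem[L1]=50
8. P2: store L3 := 14  bus=[BusRdX]  L3: P0=I P1=I P2=M P3=I  mem[L3]=80
9. P2: load  L3  bus=[-]  L3: P0=I P1=I P2=M P3=I  mem[L3]=80

bus = none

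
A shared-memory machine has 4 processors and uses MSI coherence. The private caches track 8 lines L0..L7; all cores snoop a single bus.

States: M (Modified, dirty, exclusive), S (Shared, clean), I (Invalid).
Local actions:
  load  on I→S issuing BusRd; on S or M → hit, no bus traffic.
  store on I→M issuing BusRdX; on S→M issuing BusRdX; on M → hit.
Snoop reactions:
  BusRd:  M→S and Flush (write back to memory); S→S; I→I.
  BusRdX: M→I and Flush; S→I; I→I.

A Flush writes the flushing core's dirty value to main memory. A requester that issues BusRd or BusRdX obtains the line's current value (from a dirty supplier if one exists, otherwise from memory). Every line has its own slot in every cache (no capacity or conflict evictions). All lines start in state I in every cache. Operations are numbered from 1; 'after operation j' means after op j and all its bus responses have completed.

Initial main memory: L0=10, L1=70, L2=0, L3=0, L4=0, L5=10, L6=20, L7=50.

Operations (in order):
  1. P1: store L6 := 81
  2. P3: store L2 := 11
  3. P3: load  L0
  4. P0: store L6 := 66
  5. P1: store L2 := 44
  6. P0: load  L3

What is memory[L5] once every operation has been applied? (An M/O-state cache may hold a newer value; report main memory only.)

step 1: P1: store L6 := 81  ⟶  IMII  (L6)  txn=BusRdX  M[L6]=20
step 2: P3: store L2 := 11  ⟶  IIIM  (L2)  txn=BusRdX  M[L2]=0
step 3: P3: load  L0  ⟶  IIIS  (L0)  txn=BusRd  M[L0]=10
step 4: P0: store L6 := 66  ⟶  MIII  (L6)  txn=BusRdX+Flush  M[L6]=81
step 5: P1: store L2 := 44  ⟶  IMII  (L2)  txn=BusRdX+Flush  M[L2]=11
step 6: P0: load  L3  ⟶  SIII  (L3)  txn=BusRd  M[L3]=0

memory[L5] = 10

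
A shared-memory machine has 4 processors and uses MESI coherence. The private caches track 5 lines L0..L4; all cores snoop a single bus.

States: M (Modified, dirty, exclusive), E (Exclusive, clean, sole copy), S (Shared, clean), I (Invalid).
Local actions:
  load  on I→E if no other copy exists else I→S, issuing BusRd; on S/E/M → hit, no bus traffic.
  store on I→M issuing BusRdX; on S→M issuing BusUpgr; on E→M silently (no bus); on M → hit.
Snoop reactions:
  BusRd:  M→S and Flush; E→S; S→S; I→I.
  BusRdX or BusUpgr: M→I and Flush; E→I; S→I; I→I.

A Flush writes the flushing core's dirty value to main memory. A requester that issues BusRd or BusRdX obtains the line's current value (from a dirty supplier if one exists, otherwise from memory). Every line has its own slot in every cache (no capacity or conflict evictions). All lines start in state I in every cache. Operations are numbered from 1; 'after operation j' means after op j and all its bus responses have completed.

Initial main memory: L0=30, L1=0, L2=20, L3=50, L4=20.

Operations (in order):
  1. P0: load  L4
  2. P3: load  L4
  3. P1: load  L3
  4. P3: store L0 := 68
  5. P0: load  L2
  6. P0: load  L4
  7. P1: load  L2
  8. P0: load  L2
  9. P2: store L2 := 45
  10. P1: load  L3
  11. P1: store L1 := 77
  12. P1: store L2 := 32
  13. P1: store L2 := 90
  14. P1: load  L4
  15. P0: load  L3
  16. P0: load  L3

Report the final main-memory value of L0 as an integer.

  op1 P0: load  L4 → E/I/I/I on L4; bus BusRd; mem=20
  op2 P3: load  L4 → S/I/I/S on L4; bus BusRd; mem=20
  op3 P1: load  L3 → I/E/I/I on L3; bus BusRd; mem=50
  op4 P3: store L0 := 68 → I/I/I/M on L0; bus BusRdX; mem=30
  op5 P0: load  L2 → E/I/I/I on L2; bus BusRd; mem=20
  op6 P0: load  L4 → S/I/I/S on L4; bus (none); mem=20
  op7 P1: load  L2 → S/S/I/I on L2; bus BusRd; mem=20
  op8 P0: load  L2 → S/S/I/I on L2; bus (none); mem=20
  op9 P2: store L2 := 45 → I/I/M/I on L2; bus BusRdX; mem=20
  op10 P1: load  L3 → I/E/I/I on L3; bus (none); mem=50
  op11 P1: store L1 := 77 → I/M/I/I on L1; bus BusRdX; mem=0
  op12 P1: store L2 := 32 → I/M/I/I on L2; bus BusRdX Flush; mem=45
  op13 P1: store L2 := 90 → I/M/I/I on L2; bus (none); mem=45
  op14 P1: load  L4 → S/S/I/S on L4; bus BusRd; mem=20
  op15 P0: load  L3 → S/S/I/I on L3; bus BusRd; mem=50
  op16 P0: load  L3 → S/S/I/I on L3; bus (none); mem=50

memory[L0] = 30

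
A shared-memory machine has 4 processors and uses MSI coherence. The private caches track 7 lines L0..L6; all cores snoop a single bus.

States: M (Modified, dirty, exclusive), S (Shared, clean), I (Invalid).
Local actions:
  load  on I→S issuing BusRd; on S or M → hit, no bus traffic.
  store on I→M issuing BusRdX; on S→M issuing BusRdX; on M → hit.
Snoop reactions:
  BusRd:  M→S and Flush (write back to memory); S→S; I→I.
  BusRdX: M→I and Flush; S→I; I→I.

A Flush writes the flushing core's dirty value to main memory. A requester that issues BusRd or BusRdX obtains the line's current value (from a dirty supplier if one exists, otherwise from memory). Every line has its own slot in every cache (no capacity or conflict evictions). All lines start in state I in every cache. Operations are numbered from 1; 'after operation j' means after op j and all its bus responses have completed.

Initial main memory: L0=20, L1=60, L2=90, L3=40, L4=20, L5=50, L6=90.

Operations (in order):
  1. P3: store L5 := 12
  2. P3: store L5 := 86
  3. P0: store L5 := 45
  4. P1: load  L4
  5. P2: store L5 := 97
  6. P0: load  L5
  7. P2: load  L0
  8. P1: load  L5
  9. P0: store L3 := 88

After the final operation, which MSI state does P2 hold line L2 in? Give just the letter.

1. P3: store L5 := 12  bus=[BusRdX]  L5: P0=I P1=I P2=I P3=M  mem[L5]=50
2. P3: store L5 := 86  bus=[-]  L5: P0=I P1=I P2=I P3=M  mem[L5]=50
3. P0: store L5 := 45  bus=[BusRdX,Flush]  L5: P0=M P1=I P2=I P3=I  mem[L5]=86
4. P1: load  L4  bus=[BusRd]  L4: P0=I P1=S P2=I P3=I  mem[L4]=20
5. P2: store L5 := 97  bus=[BusRdX,Flush]  L5: P0=I P1=I P2=M P3=I  mem[L5]=45
6. P0: load  L5  bus=[BusRd,Flush]  L5: P0=S P1=I P2=S P3=I  mem[L5]=97
7. P2: load  L0  bus=[BusRd]  L0: P0=I P1=I P2=S P3=I  mem[L0]=20
8. P1: load  L5  bus=[BusRd]  L5: P0=S P1=S P2=S P3=I  mem[L5]=97
9. P0: store L3 := 88  bus=[BusRdX]  L3: P0=M P1=I P2=I P3=I  mem[L3]=40

state = I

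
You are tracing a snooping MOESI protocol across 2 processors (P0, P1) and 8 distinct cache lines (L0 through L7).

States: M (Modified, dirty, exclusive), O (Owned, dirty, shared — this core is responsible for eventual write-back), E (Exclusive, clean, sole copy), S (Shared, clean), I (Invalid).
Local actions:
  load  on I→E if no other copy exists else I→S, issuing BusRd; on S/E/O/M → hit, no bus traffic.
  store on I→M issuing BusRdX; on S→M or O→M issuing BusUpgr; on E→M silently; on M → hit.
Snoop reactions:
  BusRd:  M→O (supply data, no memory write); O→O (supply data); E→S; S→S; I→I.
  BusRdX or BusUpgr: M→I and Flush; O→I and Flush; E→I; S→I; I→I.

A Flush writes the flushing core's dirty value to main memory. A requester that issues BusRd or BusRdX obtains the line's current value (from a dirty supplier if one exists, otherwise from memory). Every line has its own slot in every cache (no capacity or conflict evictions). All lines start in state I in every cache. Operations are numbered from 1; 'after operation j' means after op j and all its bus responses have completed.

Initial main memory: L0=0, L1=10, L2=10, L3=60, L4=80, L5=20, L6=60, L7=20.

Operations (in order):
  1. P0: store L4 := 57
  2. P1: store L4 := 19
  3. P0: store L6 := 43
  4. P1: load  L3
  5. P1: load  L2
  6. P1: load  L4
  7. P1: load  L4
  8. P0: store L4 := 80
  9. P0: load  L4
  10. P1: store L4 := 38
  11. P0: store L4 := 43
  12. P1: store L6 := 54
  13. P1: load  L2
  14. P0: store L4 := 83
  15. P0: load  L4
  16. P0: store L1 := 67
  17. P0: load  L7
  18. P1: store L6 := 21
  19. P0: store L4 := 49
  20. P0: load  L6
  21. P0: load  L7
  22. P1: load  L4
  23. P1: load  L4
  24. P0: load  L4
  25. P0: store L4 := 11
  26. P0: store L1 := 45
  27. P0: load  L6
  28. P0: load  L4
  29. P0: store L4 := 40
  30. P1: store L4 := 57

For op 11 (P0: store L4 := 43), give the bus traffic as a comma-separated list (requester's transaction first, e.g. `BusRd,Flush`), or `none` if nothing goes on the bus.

step 1: P0: store L4 := 57  ⟶  MI  (L4)  txn=BusRdX  M[L4]=80
step 2: P1: store L4 := 19  ⟶  IM  (L4)  txn=BusRdX+Flush  M[L4]=57
step 3: P0: store L6 := 43  ⟶  MI  (L6)  txn=BusRdX  M[L6]=60
step 4: P1: load  L3  ⟶  IE  (L3)  txn=BusRd  M[L3]=60
step 5: P1: load  L2  ⟶  IE  (L2)  txn=BusRd  M[L2]=10
step 6: P1: load  L4  ⟶  IM  (L4)  txn=∅  M[L4]=57
step 7: P1: load  L4  ⟶  IM  (L4)  txn=∅  M[L4]=57
step 8: P0: store L4 := 80  ⟶  MI  (L4)  txn=BusRdX+Flush  M[L4]=19
step 9: P0: load  L4  ⟶  MI  (L4)  txn=∅  M[L4]=19
step 10: P1: store L4 := 38  ⟶  IM  (L4)  txn=BusRdX+Flush  M[L4]=80
step 11: P0: store L4 := 43  ⟶  MI  (L4)  txn=BusRdX+Flush  M[L4]=38
step 12: P1: store L6 := 54  ⟶  IM  (L6)  txn=BusRdX+Flush  M[L6]=43
step 13: P1: load  L2  ⟶  IE  (L2)  txn=∅  M[L2]=10
step 14: P0: store L4 := 83  ⟶  MI  (L4)  txn=∅  M[L4]=38
step 15: P0: load  L4  ⟶  MI  (L4)  txn=∅  M[L4]=38
step 16: P0: store L1 := 67  ⟶  MI  (L1)  txn=BusRdX  M[L1]=10
step 17: P0: load  L7  ⟶  EI  (L7)  txn=BusRd  M[L7]=20
step 18: P1: store L6 := 21  ⟶  IM  (L6)  txn=∅  M[L6]=43
step 19: P0: store L4 := 49  ⟶  MI  (L4)  txn=∅  M[L4]=38
step 20: P0: load  L6  ⟶  SO  (L6)  txn=BusRd  M[L6]=43
step 21: P0: load  L7  ⟶  EI  (L7)  txn=∅  M[L7]=20
step 22: P1: load  L4  ⟶  OS  (L4)  txn=BusRd  M[L4]=38
step 23: P1: load  L4  ⟶  OS  (L4)  txn=∅  M[L4]=38
step 24: P0: load  L4  ⟶  OS  (L4)  txn=∅  M[L4]=38
step 25: P0: store L4 := 11  ⟶  MI  (L4)  txn=BusUpgr  M[L4]=38
step 26: P0: store L1 := 45  ⟶  MI  (L1)  txn=∅  M[L1]=10
step 27: P0: load  L6  ⟶  SO  (L6)  txn=∅  M[L6]=43
step 28: P0: load  L4  ⟶  MI  (L4)  txn=∅  M[L4]=38
step 29: P0: store L4 := 40  ⟶  MI  (L4)  txn=∅  M[L4]=38
step 30: P1: store L4 := 57  ⟶  IM  (L4)  txn=BusRdX+Flush  M[L4]=40

bus = BusRdX,Flush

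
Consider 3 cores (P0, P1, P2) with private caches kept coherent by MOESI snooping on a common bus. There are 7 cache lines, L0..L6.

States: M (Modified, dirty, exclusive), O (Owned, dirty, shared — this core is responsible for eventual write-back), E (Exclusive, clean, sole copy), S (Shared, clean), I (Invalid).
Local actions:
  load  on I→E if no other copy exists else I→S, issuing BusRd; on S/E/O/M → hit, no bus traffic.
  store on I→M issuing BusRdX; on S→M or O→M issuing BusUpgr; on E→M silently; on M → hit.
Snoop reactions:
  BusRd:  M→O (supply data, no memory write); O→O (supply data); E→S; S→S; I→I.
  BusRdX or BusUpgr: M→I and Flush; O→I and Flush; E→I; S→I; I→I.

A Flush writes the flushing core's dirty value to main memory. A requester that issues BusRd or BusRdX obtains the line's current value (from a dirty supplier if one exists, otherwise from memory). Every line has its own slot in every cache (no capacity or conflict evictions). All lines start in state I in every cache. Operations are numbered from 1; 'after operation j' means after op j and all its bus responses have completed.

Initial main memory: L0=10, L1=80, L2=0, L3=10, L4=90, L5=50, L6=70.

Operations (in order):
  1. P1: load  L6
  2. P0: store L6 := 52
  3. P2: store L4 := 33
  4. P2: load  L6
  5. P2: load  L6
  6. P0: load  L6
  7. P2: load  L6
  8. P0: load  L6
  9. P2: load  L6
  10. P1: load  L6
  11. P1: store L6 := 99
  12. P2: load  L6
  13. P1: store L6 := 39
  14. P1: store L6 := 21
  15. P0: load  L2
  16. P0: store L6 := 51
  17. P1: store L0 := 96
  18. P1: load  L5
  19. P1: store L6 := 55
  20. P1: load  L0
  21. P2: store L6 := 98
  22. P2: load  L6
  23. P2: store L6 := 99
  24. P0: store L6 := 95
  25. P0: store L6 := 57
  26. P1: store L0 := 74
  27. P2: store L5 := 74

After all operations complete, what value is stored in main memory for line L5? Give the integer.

memory[L5] = 50

step 1: P1: load  L6  ⟶  IEI  (L6)  txn=BusRd  M[L6]=70
step 2: P0: store L6 := 52  ⟶  MII  (L6)  txn=BusRdX  M[L6]=70
step 3: P2: store L4 := 33  ⟶  IIM  (L4)  txn=BusRdX  M[L4]=90
step 4: P2: load  L6  ⟶  OIS  (L6)  txn=BusRd  M[L6]=70
step 5: P2: load  L6  ⟶  OIS  (L6)  txn=∅  M[L6]=70
step 6: P0: load  L6  ⟶  OIS  (L6)  txn=∅  M[L6]=70
step 7: P2: load  L6  ⟶  OIS  (L6)  txn=∅  M[L6]=70
step 8: P0: load  L6  ⟶  OIS  (L6)  txn=∅  M[L6]=70
step 9: P2: load  L6  ⟶  OIS  (L6)  txn=∅  M[L6]=70
step 10: P1: load  L6  ⟶  OSS  (L6)  txn=BusRd  M[L6]=70
step 11: P1: store L6 := 99  ⟶  IMI  (L6)  txn=BusUpgr+Flush  M[L6]=52
step 12: P2: load  L6  ⟶  IOS  (L6)  txn=BusRd  M[L6]=52
step 13: P1: store L6 := 39  ⟶  IMI  (L6)  txn=BusUpgr  M[L6]=52
step 14: P1: store L6 := 21  ⟶  IMI  (L6)  txn=∅  M[L6]=52
step 15: P0: load  L2  ⟶  EII  (L2)  txn=BusRd  M[L2]=0
step 16: P0: store L6 := 51  ⟶  MII  (L6)  txn=BusRdX+Flush  M[L6]=21
step 17: P1: store L0 := 96  ⟶  IMI  (L0)  txn=BusRdX  M[L0]=10
step 18: P1: load  L5  ⟶  IEI  (L5)  txn=BusRd  M[L5]=50
step 19: P1: store L6 := 55  ⟶  IMI  (L6)  txn=BusRdX+Flush  M[L6]=51
step 20: P1: load  L0  ⟶  IMI  (L0)  txn=∅  M[L0]=10
step 21: P2: store L6 := 98  ⟶  IIM  (L6)  txn=BusRdX+Flush  M[L6]=55
step 22: P2: load  L6  ⟶  IIM  (L6)  txn=∅  M[L6]=55
step 23: P2: store L6 := 99  ⟶  IIM  (L6)  txn=∅  M[L6]=55
step 24: P0: store L6 := 95  ⟶  MII  (L6)  txn=BusRdX+Flush  M[L6]=99
step 25: P0: store L6 := 57  ⟶  MII  (L6)  txn=∅  M[L6]=99
step 26: P1: store L0 := 74  ⟶  IMI  (L0)  txn=∅  M[L0]=10
step 27: P2: store L5 := 74  ⟶  IIM  (L5)  txn=BusRdX  M[L5]=50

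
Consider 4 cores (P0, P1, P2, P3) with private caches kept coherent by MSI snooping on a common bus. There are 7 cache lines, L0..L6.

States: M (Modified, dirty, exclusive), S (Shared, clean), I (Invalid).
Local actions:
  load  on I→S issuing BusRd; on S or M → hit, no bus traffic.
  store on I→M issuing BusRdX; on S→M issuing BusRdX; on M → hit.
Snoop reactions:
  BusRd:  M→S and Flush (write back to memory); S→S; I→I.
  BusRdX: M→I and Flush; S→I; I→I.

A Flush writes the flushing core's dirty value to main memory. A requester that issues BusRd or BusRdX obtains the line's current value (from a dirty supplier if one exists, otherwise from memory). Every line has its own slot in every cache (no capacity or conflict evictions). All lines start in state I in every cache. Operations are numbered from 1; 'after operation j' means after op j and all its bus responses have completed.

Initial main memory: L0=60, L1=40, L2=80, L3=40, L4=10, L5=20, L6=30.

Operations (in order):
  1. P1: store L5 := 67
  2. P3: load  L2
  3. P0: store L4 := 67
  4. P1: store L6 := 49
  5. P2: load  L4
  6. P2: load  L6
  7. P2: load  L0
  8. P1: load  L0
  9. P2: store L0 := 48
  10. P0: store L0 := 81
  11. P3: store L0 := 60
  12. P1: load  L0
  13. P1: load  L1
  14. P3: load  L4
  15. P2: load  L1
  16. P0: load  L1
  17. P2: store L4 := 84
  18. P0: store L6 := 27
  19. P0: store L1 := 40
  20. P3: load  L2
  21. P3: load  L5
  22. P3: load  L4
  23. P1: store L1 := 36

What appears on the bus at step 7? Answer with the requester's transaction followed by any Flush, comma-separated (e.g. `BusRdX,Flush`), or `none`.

bus = BusRd

[1] P1: store L5 := 67 | P0:I, P1:M(67), P2:I, P3:I | bus: BusRdX
[2] P3: load  L2 | P0:I, P1:I, P2:I, P3:S(80) | bus: BusRd
[3] P0: store L4 := 67 | P0:M(67), P1:I, P2:I, P3:I | bus: BusRdX
[4] P1: store L6 := 49 | P0:I, P1:M(49), P2:I, P3:I | bus: BusRdX
[5] P2: load  L4 | P0:S(67), P1:I, P2:S(67), P3:I | bus: BusRd,Flush
[6] P2: load  L6 | P0:I, P1:S(49), P2:S(49), P3:I | bus: BusRd,Flush
[7] P2: load  L0 | P0:I, P1:I, P2:S(60), P3:I | bus: BusRd
[8] P1: load  L0 | P0:I, P1:S(60), P2:S(60), P3:I | bus: BusRd
[9] P2: store L0 := 48 | P0:I, P1:I, P2:M(48), P3:I | bus: BusRdX
[10] P0: store L0 := 81 | P0:M(81), P1:I, P2:I, P3:I | bus: BusRdX,Flush
[11] P3: store L0 := 60 | P0:I, P1:I, P2:I, P3:M(60) | bus: BusRdX,Flush
[12] P1: load  L0 | P0:I, P1:S(60), P2:I, P3:S(60) | bus: BusRd,Flush
[13] P1: load  L1 | P0:I, P1:S(40), P2:I, P3:I | bus: BusRd
[14] P3: load  L4 | P0:S(67), P1:I, P2:S(67), P3:S(67) | bus: BusRd
[15] P2: load  L1 | P0:I, P1:S(40), P2:S(40), P3:I | bus: BusRd
[16] P0: load  L1 | P0:S(40), P1:S(40), P2:S(40), P3:I | bus: BusRd
[17] P2: store L4 := 84 | P0:I, P1:I, P2:M(84), P3:I | bus: BusRdX
[18] P0: store L6 := 27 | P0:M(27), P1:I, P2:I, P3:I | bus: BusRdX
[19] P0: store L1 := 40 | P0:M(40), P1:I, P2:I, P3:I | bus: BusRdX
[20] P3: load  L2 | P0:I, P1:I, P2:I, P3:S(80) | bus: none
[21] P3: load  L5 | P0:I, P1:S(67), P2:I, P3:S(67) | bus: BusRd,Flush
[22] P3: load  L4 | P0:I, P1:I, P2:S(84), P3:S(84) | bus: BusRd,Flush
[23] P1: store L1 := 36 | P0:I, P1:M(36), P2:I, P3:I | bus: BusRdX,Flush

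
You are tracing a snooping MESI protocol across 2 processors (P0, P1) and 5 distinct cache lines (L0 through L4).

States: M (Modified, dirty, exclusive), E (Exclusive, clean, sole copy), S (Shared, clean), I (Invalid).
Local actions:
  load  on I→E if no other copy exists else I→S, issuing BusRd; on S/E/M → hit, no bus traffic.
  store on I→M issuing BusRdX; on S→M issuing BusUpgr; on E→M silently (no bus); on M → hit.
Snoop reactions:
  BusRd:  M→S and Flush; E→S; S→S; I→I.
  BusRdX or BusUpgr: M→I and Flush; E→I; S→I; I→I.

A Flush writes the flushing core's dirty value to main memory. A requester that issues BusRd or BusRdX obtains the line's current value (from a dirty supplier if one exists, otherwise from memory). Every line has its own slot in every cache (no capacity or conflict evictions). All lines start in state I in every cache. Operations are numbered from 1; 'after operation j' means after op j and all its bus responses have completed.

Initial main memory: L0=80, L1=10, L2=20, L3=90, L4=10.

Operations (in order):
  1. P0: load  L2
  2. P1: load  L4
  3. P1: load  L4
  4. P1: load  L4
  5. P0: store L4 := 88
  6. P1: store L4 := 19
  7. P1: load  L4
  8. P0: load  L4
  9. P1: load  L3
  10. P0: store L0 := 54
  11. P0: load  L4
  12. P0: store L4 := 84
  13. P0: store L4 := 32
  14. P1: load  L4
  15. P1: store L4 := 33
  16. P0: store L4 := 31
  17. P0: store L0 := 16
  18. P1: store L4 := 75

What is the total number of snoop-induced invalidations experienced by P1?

invalidations = 3

step 1: P0: load  L2  ⟶  EI  (L2)  txn=BusRd  M[L2]=20
step 2: P1: load  L4  ⟶  IE  (L4)  txn=BusRd  M[L4]=10
step 3: P1: load  L4  ⟶  IE  (L4)  txn=∅  M[L4]=10
step 4: P1: load  L4  ⟶  IE  (L4)  txn=∅  M[L4]=10
step 5: P0: store L4 := 88  ⟶  MI  (L4)  txn=BusRdX  M[L4]=10
step 6: P1: store L4 := 19  ⟶  IM  (L4)  txn=BusRdX+Flush  M[L4]=88
step 7: P1: load  L4  ⟶  IM  (L4)  txn=∅  M[L4]=88
step 8: P0: load  L4  ⟶  SS  (L4)  txn=BusRd+Flush  M[L4]=19
step 9: P1: load  L3  ⟶  IE  (L3)  txn=BusRd  M[L3]=90
step 10: P0: store L0 := 54  ⟶  MI  (L0)  txn=BusRdX  M[L0]=80
step 11: P0: load  L4  ⟶  SS  (L4)  txn=∅  M[L4]=19
step 12: P0: store L4 := 84  ⟶  MI  (L4)  txn=BusUpgr  M[L4]=19
step 13: P0: store L4 := 32  ⟶  MI  (L4)  txn=∅  M[L4]=19
step 14: P1: load  L4  ⟶  SS  (L4)  txn=BusRd+Flush  M[L4]=32
step 15: P1: store L4 := 33  ⟶  IM  (L4)  txn=BusUpgr  M[L4]=32
step 16: P0: store L4 := 31  ⟶  MI  (L4)  txn=BusRdX+Flush  M[L4]=33
step 17: P0: store L0 := 16  ⟶  MI  (L0)  txn=∅  M[L0]=80
step 18: P1: store L4 := 75  ⟶  IM  (L4)  txn=BusRdX+Flush  M[L4]=31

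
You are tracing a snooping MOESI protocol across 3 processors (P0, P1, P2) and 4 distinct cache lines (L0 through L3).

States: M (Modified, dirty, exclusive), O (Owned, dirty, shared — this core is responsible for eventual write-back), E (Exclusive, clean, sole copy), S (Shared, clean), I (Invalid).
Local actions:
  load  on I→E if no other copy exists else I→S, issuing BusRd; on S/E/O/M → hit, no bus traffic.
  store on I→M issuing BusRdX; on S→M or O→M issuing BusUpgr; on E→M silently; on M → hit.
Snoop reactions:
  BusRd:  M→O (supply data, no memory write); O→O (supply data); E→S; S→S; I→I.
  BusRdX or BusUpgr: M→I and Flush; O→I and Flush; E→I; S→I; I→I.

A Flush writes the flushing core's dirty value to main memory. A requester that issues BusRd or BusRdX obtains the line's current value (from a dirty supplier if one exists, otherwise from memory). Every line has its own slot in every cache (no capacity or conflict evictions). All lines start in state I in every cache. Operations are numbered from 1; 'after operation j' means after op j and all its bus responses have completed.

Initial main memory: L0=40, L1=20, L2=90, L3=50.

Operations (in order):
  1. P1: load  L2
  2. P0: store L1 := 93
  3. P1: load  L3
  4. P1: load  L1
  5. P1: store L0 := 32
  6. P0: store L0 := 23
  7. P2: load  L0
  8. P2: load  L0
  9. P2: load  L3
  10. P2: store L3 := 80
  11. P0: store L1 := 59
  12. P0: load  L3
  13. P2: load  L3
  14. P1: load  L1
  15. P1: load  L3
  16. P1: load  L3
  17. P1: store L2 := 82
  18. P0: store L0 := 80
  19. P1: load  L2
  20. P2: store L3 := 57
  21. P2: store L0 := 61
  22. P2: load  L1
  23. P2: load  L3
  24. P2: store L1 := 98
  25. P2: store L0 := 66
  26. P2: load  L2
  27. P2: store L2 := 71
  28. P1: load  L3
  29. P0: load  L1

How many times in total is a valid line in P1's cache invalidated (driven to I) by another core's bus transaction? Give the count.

step 1: P1: load  L2  ⟶  IEI  (L2)  txn=BusRd  M[L2]=90
step 2: P0: store L1 := 93  ⟶  MII  (L1)  txn=BusRdX  M[L1]=20
step 3: P1: load  L3  ⟶  IEI  (L3)  txn=BusRd  M[L3]=50
step 4: P1: load  L1  ⟶  OSI  (L1)  txn=BusRd  M[L1]=20
step 5: P1: store L0 := 32  ⟶  IMI  (L0)  txn=BusRdX  M[L0]=40
step 6: P0: store L0 := 23  ⟶  MII  (L0)  txn=BusRdX+Flush  M[L0]=32
step 7: P2: load  L0  ⟶  OIS  (L0)  txn=BusRd  M[L0]=32
step 8: P2: load  L0  ⟶  OIS  (L0)  txn=∅  M[L0]=32
step 9: P2: load  L3  ⟶  ISS  (L3)  txn=BusRd  M[L3]=50
step 10: P2: store L3 := 80  ⟶  IIM  (L3)  txn=BusUpgr  M[L3]=50
step 11: P0: store L1 := 59  ⟶  MII  (L1)  txn=BusUpgr  M[L1]=20
step 12: P0: load  L3  ⟶  SIO  (L3)  txn=BusRd  M[L3]=50
step 13: P2: load  L3  ⟶  SIO  (L3)  txn=∅  M[L3]=50
step 14: P1: load  L1  ⟶  OSI  (L1)  txn=BusRd  M[L1]=20
step 15: P1: load  L3  ⟶  SSO  (L3)  txn=BusRd  M[L3]=50
step 16: P1: load  L3  ⟶  SSO  (L3)  txn=∅  M[L3]=50
step 17: P1: store L2 := 82  ⟶  IMI  (L2)  txn=∅  M[L2]=90
step 18: P0: store L0 := 80  ⟶  MII  (L0)  txn=BusUpgr  M[L0]=32
step 19: P1: load  L2  ⟶  IMI  (L2)  txn=∅  M[L2]=90
step 20: P2: store L3 := 57  ⟶  IIM  (L3)  txn=BusUpgr  M[L3]=50
step 21: P2: store L0 := 61  ⟶  IIM  (L0)  txn=BusRdX+Flush  M[L0]=80
step 22: P2: load  L1  ⟶  OSS  (L1)  txn=BusRd  M[L1]=20
step 23: P2: load  L3  ⟶  IIM  (L3)  txn=∅  M[L3]=50
step 24: P2: store L1 := 98  ⟶  IIM  (L1)  txn=BusUpgr+Flush  M[L1]=59
step 25: P2: store L0 := 66  ⟶  IIM  (L0)  txn=∅  M[L0]=80
step 26: P2: load  L2  ⟶  IOS  (L2)  txn=BusRd  M[L2]=90
step 27: P2: store L2 := 71  ⟶  IIM  (L2)  txn=BusUpgr+Flush  M[L2]=82
step 28: P1: load  L3  ⟶  ISO  (L3)  txn=BusRd  M[L3]=50
step 29: P0: load  L1  ⟶  SIO  (L1)  txn=BusRd  M[L1]=59

invalidations = 6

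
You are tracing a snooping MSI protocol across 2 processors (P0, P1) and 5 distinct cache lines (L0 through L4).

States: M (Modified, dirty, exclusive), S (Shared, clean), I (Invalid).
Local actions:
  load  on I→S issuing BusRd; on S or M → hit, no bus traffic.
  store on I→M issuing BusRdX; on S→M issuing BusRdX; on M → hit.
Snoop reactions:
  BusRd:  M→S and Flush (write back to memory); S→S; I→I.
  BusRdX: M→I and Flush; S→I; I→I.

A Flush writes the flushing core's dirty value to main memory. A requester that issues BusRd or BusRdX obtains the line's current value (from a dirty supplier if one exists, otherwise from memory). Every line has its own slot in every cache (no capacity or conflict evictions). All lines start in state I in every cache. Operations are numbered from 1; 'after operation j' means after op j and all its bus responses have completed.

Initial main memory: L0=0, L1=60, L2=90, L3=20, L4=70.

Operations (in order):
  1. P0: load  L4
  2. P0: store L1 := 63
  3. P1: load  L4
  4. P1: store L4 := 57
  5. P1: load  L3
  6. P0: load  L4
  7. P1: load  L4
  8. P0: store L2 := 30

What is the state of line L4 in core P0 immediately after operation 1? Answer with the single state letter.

[1] P0: load  L4 | P0:S(70), P1:I | bus: BusRd
[2] P0: store L1 := 63 | P0:M(63), P1:I | bus: BusRdX
[3] P1: load  L4 | P0:S(70), P1:S(70) | bus: BusRd
[4] P1: store L4 := 57 | P0:I, P1:M(57) | bus: BusRdX
[5] P1: load  L3 | P0:I, P1:S(20) | bus: BusRd
[6] P0: load  L4 | P0:S(57), P1:S(57) | bus: BusRd,Flush
[7] P1: load  L4 | P0:S(57), P1:S(57) | bus: none
[8] P0: store L2 := 30 | P0:M(30), P1:I | bus: BusRdX

state = S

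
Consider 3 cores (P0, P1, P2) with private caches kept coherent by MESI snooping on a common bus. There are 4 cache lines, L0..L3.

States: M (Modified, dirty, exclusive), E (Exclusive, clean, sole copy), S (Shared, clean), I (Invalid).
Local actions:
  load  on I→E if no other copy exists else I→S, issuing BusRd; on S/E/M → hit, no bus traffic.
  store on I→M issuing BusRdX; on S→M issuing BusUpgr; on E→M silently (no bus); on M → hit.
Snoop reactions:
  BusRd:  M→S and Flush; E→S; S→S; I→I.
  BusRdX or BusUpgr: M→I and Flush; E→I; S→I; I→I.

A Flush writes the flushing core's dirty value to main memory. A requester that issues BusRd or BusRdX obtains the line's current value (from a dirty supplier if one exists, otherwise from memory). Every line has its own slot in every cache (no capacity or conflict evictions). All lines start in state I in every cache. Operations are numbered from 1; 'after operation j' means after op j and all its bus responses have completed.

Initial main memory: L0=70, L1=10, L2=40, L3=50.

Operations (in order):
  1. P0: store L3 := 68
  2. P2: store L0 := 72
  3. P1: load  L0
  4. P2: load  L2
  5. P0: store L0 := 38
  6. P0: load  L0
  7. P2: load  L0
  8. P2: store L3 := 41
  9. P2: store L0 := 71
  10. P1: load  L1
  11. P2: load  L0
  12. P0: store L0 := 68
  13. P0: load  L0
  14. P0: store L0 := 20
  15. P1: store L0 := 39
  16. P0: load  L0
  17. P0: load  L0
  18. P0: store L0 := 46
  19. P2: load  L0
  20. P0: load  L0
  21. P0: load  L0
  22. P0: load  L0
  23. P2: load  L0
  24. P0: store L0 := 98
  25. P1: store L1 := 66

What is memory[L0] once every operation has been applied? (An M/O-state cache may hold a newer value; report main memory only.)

1. P0: store L3 := 68  bus=[BusRdX]  L3: P0=M P1=I P2=I  mem[L3]=50
2. P2: store L0 := 72  bus=[BusRdX]  L0: P0=I P1=I P2=M  mem[L0]=70
3. P1: load  L0  bus=[BusRd,Flush]  L0: P0=I P1=S P2=S  mem[L0]=72
4. P2: load  L2  bus=[BusRd]  L2: P0=I P1=I P2=E  mem[L2]=40
5. P0: store L0 := 38  bus=[BusRdX]  L0: P0=M P1=I P2=I  mem[L0]=72
6. P0: load  L0  bus=[-]  L0: P0=M P1=I P2=I  mem[L0]=72
7. P2: load  L0  bus=[BusRd,Flush]  L0: P0=S P1=I P2=S  mem[L0]=38
8. P2: store L3 := 41  bus=[BusRdX,Flush]  L3: P0=I P1=I P2=M  mem[L3]=68
9. P2: store L0 := 71  bus=[BusUpgr]  L0: P0=I P1=I P2=M  mem[L0]=38
10. P1: load  L1  bus=[BusRd]  L1: P0=I P1=E P2=I  mem[L1]=10
11. P2: load  L0  bus=[-]  L0: P0=I P1=I P2=M  mem[L0]=38
12. P0: store L0 := 68  bus=[BusRdX,Flush]  L0: P0=M P1=I P2=I  mem[L0]=71
13. P0: load  L0  bus=[-]  L0: P0=M P1=I P2=I  mem[L0]=71
14. P0: store L0 := 20  bus=[-]  L0: P0=M P1=I P2=I  mem[L0]=71
15. P1: store L0 := 39  bus=[BusRdX,Flush]  L0: P0=I P1=M P2=I  mem[L0]=20
16. P0: load  L0  bus=[BusRd,Flush]  L0: P0=S P1=S P2=I  mem[L0]=39
17. P0: load  L0  bus=[-]  L0: P0=S P1=S P2=I  mem[L0]=39
18. P0: store L0 := 46  bus=[BusUpgr]  L0: P0=M P1=I P2=I  mem[L0]=39
19. P2: load  L0  bus=[BusRd,Flush]  L0: P0=S P1=I P2=S  mem[L0]=46
20. P0: load  L0  bus=[-]  L0: P0=S P1=I P2=S  mem[L0]=46
21. P0: load  L0  bus=[-]  L0: P0=S P1=I P2=S  mem[L0]=46
22. P0: load  L0  bus=[-]  L0: P0=S P1=I P2=S  mem[L0]=46
23. P2: load  L0  bus=[-]  L0: P0=S P1=I P2=S  mem[L0]=46
24. P0: store L0 := 98  bus=[BusUpgr]  L0: P0=M P1=I P2=I  mem[L0]=46
25. P1: store L1 := 66  bus=[-]  L1: P0=I P1=M P2=I  mem[L1]=10

memory[L0] = 46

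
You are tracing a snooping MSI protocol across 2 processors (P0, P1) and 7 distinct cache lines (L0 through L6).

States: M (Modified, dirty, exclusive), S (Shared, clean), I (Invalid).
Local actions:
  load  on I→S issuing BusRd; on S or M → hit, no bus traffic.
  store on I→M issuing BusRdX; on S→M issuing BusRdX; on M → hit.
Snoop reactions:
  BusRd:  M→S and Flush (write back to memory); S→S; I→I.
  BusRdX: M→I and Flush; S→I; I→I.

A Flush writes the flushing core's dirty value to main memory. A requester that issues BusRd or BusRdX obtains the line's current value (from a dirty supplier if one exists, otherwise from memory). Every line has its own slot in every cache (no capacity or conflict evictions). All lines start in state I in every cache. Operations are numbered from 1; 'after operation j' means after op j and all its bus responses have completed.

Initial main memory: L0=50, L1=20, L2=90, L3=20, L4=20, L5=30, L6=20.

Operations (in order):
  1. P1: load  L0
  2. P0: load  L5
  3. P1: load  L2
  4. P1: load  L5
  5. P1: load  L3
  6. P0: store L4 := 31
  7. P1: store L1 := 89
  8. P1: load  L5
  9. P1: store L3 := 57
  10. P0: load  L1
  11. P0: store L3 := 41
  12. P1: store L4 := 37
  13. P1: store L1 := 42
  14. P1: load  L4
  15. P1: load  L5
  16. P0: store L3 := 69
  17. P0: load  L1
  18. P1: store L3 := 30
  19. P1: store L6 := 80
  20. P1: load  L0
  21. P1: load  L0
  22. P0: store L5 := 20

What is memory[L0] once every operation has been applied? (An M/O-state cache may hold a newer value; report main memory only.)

memory[L0] = 50

step 1: P1: load  L0  ⟶  IS  (L0)  txn=BusRd  M[L0]=50
step 2: P0: load  L5  ⟶  SI  (L5)  txn=BusRd  M[L5]=30
step 3: P1: load  L2  ⟶  IS  (L2)  txn=BusRd  M[L2]=90
step 4: P1: load  L5  ⟶  SS  (L5)  txn=BusRd  M[L5]=30
step 5: P1: load  L3  ⟶  IS  (L3)  txn=BusRd  M[L3]=20
step 6: P0: store L4 := 31  ⟶  MI  (L4)  txn=BusRdX  M[L4]=20
step 7: P1: store L1 := 89  ⟶  IM  (L1)  txn=BusRdX  M[L1]=20
step 8: P1: load  L5  ⟶  SS  (L5)  txn=∅  M[L5]=30
step 9: P1: store L3 := 57  ⟶  IM  (L3)  txn=BusRdX  M[L3]=20
step 10: P0: load  L1  ⟶  SS  (L1)  txn=BusRd+Flush  M[L1]=89
step 11: P0: store L3 := 41  ⟶  MI  (L3)  txn=BusRdX+Flush  M[L3]=57
step 12: P1: store L4 := 37  ⟶  IM  (L4)  txn=BusRdX+Flush  M[L4]=31
step 13: P1: store L1 := 42  ⟶  IM  (L1)  txn=BusRdX  M[L1]=89
step 14: P1: load  L4  ⟶  IM  (L4)  txn=∅  M[L4]=31
step 15: P1: load  L5  ⟶  SS  (L5)  txn=∅  M[L5]=30
step 16: P0: store L3 := 69  ⟶  MI  (L3)  txn=∅  M[L3]=57
step 17: P0: load  L1  ⟶  SS  (L1)  txn=BusRd+Flush  M[L1]=42
step 18: P1: store L3 := 30  ⟶  IM  (L3)  txn=BusRdX+Flush  M[L3]=69
step 19: P1: store L6 := 80  ⟶  IM  (L6)  txn=BusRdX  M[L6]=20
step 20: P1: load  L0  ⟶  IS  (L0)  txn=∅  M[L0]=50
step 21: P1: load  L0  ⟶  IS  (L0)  txn=∅  M[L0]=50
step 22: P0: store L5 := 20  ⟶  MI  (L5)  txn=BusRdX  M[L5]=30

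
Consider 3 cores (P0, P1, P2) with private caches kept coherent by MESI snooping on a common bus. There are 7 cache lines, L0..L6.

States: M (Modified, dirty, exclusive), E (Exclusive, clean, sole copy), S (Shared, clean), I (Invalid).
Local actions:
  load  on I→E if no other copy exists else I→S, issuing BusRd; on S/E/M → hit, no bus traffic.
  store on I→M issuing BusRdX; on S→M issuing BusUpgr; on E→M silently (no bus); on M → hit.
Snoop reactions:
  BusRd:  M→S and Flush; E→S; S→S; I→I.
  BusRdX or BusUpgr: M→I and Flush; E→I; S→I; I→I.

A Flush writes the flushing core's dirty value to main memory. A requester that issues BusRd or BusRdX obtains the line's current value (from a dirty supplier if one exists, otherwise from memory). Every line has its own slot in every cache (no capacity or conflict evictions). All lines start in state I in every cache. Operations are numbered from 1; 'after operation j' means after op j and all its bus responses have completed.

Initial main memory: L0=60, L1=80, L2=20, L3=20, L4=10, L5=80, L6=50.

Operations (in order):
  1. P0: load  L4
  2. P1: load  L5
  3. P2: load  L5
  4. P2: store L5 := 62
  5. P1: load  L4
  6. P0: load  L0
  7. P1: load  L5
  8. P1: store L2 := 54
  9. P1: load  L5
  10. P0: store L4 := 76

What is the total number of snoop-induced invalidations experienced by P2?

  op1 P0: load  L4 → E/I/I on L4; bus BusRd; mem=10
  op2 P1: load  L5 → I/E/I on L5; bus BusRd; mem=80
  op3 P2: load  L5 → I/S/S on L5; bus BusRd; mem=80
  op4 P2: store L5 := 62 → I/I/M on L5; bus BusUpgr; mem=80
  op5 P1: load  L4 → S/S/I on L4; bus BusRd; mem=10
  op6 P0: load  L0 → E/I/I on L0; bus BusRd; mem=60
  op7 P1: load  L5 → I/S/S on L5; bus BusRd Flush; mem=62
  op8 P1: store L2 := 54 → I/M/I on L2; bus BusRdX; mem=20
  op9 P1: load  L5 → I/S/S on L5; bus (none); mem=62
  op10 P0: store L4 := 76 → M/I/I on L4; bus BusUpgr; mem=10

invalidations = 0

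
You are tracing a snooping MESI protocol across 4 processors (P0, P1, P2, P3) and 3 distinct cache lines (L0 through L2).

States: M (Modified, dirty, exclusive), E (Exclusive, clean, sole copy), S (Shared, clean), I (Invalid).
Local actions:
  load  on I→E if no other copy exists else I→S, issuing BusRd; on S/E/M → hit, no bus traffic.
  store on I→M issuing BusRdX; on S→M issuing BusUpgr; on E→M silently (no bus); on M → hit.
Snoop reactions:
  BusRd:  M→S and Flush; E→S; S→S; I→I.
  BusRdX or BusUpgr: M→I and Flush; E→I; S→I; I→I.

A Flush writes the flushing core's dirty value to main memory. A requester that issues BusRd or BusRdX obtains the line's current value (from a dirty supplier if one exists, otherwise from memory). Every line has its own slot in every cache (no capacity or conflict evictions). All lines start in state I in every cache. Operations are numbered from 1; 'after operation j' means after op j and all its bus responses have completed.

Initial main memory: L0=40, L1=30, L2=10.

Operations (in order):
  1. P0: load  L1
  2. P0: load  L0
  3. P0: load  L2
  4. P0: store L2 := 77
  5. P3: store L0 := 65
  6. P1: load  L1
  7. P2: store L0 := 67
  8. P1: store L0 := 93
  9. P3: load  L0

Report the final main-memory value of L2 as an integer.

1. P0: load  L1  bus=[BusRd]  L1: P0=E P1=I P2=I P3=I  mem[L1]=30
2. P0: load  L0  bus=[BusRd]  L0: P0=E P1=I P2=I P3=I  mem[L0]=40
3. P0: load  L2  bus=[BusRd]  L2: P0=E P1=I P2=I P3=I  mem[L2]=10
4. P0: store L2 := 77  bus=[-]  L2: P0=M P1=I P2=I P3=I  mem[L2]=10
5. P3: store L0 := 65  bus=[BusRdX]  L0: P0=I P1=I P2=I P3=M  mem[L0]=40
6. P1: load  L1  bus=[BusRd]  L1: P0=S P1=S P2=I P3=I  mem[L1]=30
7. P2: store L0 := 67  bus=[BusRdX,Flush]  L0: P0=I P1=I P2=M P3=I  mem[L0]=65
8. P1: store L0 := 93  bus=[BusRdX,Flush]  L0: P0=I P1=M P2=I P3=I  mem[L0]=67
9. P3: load  L0  bus=[BusRd,Flush]  L0: P0=I P1=S P2=I P3=S  mem[L0]=93

memory[L2] = 10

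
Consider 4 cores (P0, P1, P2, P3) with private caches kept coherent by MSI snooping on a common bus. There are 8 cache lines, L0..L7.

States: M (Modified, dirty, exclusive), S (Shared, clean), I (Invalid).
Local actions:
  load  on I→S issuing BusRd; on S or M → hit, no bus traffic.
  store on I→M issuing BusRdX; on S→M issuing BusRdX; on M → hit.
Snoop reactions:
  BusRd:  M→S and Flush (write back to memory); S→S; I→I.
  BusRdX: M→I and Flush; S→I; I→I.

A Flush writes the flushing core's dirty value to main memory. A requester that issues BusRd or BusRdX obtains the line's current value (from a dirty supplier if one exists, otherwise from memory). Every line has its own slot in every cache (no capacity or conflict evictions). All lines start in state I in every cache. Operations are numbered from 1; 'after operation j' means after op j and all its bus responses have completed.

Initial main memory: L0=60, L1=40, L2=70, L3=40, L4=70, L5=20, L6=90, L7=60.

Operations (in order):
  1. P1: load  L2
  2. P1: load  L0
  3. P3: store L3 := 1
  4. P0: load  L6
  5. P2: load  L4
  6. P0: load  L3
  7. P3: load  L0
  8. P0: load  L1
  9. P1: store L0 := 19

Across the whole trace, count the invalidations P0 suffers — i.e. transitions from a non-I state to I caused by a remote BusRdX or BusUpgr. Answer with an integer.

invalidations = 0

[1] P1: load  L2 | P0:I, P1:S(70), P2:I, P3:I | bus: BusRd
[2] P1: load  L0 | P0:I, P1:S(60), P2:I, P3:I | bus: BusRd
[3] P3: store L3 := 1 | P0:I, P1:I, P2:I, P3:M(1) | bus: BusRdX
[4] P0: load  L6 | P0:S(90), P1:I, P2:I, P3:I | bus: BusRd
[5] P2: load  L4 | P0:I, P1:I, P2:S(70), P3:I | bus: BusRd
[6] P0: load  L3 | P0:S(1), P1:I, P2:I, P3:S(1) | bus: BusRd,Flush
[7] P3: load  L0 | P0:I, P1:S(60), P2:I, P3:S(60) | bus: BusRd
[8] P0: load  L1 | P0:S(40), P1:I, P2:I, P3:I | bus: BusRd
[9] P1: store L0 := 19 | P0:I, P1:M(19), P2:I, P3:I | bus: BusRdX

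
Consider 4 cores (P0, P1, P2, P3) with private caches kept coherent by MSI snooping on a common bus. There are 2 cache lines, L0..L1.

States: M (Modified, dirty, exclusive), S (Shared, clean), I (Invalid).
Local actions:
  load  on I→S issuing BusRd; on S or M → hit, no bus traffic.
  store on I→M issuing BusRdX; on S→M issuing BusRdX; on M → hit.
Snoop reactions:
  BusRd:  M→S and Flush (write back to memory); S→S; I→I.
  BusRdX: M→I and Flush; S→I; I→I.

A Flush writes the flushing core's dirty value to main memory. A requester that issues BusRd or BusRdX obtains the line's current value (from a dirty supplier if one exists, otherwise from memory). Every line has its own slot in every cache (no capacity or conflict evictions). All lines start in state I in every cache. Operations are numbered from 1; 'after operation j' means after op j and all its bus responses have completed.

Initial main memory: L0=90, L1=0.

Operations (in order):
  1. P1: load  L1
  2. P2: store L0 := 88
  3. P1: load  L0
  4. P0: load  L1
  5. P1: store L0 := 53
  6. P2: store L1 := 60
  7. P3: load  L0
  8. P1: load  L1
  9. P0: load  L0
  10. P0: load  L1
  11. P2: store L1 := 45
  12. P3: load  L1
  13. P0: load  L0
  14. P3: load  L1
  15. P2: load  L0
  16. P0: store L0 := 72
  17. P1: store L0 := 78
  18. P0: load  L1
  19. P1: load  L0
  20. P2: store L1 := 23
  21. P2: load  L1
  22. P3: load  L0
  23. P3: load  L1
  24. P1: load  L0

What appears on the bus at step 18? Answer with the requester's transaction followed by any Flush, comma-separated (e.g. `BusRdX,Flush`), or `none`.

step 1: P1: load  L1  ⟶  ISII  (L1)  txn=BusRd  M[L1]=0
step 2: P2: store L0 := 88  ⟶  IIMI  (L0)  txn=BusRdX  M[L0]=90
step 3: P1: load  L0  ⟶  ISSI  (L0)  txn=BusRd+Flush  M[L0]=88
step 4: P0: load  L1  ⟶  SSII  (L1)  txn=BusRd  M[L1]=0
step 5: P1: store L0 := 53  ⟶  IMII  (L0)  txn=BusRdX  M[L0]=88
step 6: P2: store L1 := 60  ⟶  IIMI  (L1)  txn=BusRdX  M[L1]=0
step 7: P3: load  L0  ⟶  ISIS  (L0)  txn=BusRd+Flush  M[L0]=53
step 8: P1: load  L1  ⟶  ISSI  (L1)  txn=BusRd+Flush  M[L1]=60
step 9: P0: load  L0  ⟶  SSIS  (L0)  txn=BusRd  M[L0]=53
step 10: P0: load  L1  ⟶  SSSI  (L1)  txn=BusRd  M[L1]=60
step 11: P2: store L1 := 45  ⟶  IIMI  (L1)  txn=BusRdX  M[L1]=60
step 12: P3: load  L1  ⟶  IISS  (L1)  txn=BusRd+Flush  M[L1]=45
step 13: P0: load  L0  ⟶  SSIS  (L0)  txn=∅  M[L0]=53
step 14: P3: load  L1  ⟶  IISS  (L1)  txn=∅  M[L1]=45
step 15: P2: load  L0  ⟶  SSSS  (L0)  txn=BusRd  M[L0]=53
step 16: P0: store L0 := 72  ⟶  MIII  (L0)  txn=BusRdX  M[L0]=53
step 17: P1: store L0 := 78  ⟶  IMII  (L0)  txn=BusRdX+Flush  M[L0]=72
step 18: P0: load  L1  ⟶  SISS  (L1)  txn=BusRd  M[L1]=45
step 19: P1: load  L0  ⟶  IMII  (L0)  txn=∅  M[L0]=72
step 20: P2: store L1 := 23  ⟶  IIMI  (L1)  txn=BusRdX  M[L1]=45
step 21: P2: load  L1  ⟶  IIMI  (L1)  txn=∅  M[L1]=45
step 22: P3: load  L0  ⟶  ISIS  (L0)  txn=BusRd+Flush  M[L0]=78
step 23: P3: load  L1  ⟶  IISS  (L1)  txn=BusRd+Flush  M[L1]=23
step 24: P1: load  L0  ⟶  ISIS  (L0)  txn=∅  M[L0]=78

bus = BusRd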